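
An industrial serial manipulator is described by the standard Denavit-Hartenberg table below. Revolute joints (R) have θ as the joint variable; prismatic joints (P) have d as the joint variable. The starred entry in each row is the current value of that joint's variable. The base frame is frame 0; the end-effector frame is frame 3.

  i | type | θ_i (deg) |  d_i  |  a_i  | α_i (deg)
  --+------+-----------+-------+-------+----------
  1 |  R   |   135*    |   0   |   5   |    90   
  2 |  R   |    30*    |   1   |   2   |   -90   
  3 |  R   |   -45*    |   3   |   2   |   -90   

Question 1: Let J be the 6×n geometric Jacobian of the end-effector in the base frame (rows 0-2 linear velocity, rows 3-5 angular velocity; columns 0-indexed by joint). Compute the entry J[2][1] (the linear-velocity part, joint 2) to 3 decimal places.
axis z_1 = (0.7071,0.7071,0.0000); lever o_n−o_1 = (0.6770,2.7372,4.3052)
cross product → J_v[:, 1] = (3.0442,-3.0442,1.4568)
J_ω[:, 1] = z_1
entry J[2][1] = 1.4568

1.457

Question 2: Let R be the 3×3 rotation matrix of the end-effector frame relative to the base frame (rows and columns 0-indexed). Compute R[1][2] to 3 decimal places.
-0.067

End-effector z-axis (col 2 of R) = (-0.9330,-0.0670,0.3536)
R[1][2] = -0.0670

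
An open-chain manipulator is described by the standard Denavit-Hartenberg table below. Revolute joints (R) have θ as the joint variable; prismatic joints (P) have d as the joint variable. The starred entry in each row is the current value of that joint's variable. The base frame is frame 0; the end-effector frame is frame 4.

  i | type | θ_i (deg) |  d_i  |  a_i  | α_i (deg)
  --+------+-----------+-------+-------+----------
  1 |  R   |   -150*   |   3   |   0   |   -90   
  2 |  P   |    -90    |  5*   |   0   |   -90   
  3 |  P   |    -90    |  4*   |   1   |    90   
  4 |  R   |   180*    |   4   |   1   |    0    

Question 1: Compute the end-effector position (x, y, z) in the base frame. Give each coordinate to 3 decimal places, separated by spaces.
-0.964 -6.330 -1.000

after link 1: o_1 = (0.0000, 0.0000, 3.0000)
after link 2: o_2 = (2.5000, -4.3301, 3.0000)
after link 3: o_3 = (-0.4641, -7.1962, 3.0000)
after link 4: o_4 = (-0.9641, -6.3301, -1.0000)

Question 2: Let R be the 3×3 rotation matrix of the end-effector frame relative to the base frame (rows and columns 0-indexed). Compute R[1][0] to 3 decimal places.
End-effector x-axis (col 0 of R) = (-0.5000,0.8660,-0.0000)
R[1][0] = 0.8660

0.866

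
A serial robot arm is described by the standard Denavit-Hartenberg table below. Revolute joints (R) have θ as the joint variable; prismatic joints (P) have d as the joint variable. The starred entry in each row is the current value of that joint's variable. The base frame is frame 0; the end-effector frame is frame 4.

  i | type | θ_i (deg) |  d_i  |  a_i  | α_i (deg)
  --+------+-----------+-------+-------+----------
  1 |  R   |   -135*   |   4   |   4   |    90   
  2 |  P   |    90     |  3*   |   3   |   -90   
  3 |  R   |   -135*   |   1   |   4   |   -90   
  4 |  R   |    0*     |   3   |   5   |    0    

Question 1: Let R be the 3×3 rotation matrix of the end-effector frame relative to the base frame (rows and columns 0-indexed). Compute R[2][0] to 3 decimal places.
-0.707

End-effector x-axis (col 0 of R) = (-0.5000,0.5000,-0.7071)
R[2][0] = -0.7071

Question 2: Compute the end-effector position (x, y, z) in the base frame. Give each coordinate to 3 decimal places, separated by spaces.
after link 1: o_1 = (-2.8284, -2.8284, 4.0000)
after link 2: o_2 = (-4.9497, -0.7071, 7.0000)
after link 3: o_3 = (-6.2426, 2.0000, 4.1716)
after link 4: o_4 = (-10.2426, 6.0000, 2.7574)

-10.243 6.000 2.757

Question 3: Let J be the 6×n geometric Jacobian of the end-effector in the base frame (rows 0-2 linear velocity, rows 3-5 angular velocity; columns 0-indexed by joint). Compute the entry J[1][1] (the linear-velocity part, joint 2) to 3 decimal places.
0.707

prismatic axis z_1 = (-0.7071,0.7071,0.0000)
J_v[:, 1] = z_1; J_ω[:, 1] = (0,0,0)
entry J[1][1] = 0.7071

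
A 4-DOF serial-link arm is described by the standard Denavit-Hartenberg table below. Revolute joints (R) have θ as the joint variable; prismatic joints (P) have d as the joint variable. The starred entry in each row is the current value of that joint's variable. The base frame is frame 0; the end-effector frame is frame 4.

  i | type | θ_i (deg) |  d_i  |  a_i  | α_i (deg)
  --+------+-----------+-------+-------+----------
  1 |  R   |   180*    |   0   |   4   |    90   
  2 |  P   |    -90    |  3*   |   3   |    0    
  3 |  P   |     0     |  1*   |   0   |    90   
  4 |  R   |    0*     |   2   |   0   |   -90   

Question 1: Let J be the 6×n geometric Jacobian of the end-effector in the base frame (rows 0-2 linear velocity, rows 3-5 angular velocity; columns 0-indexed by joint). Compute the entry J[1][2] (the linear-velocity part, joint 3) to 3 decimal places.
1.000

prismatic axis z_2 = (0.0000,1.0000,0.0000)
J_v[:, 2] = z_2; J_ω[:, 2] = (0,0,0)
entry J[1][2] = 1.0000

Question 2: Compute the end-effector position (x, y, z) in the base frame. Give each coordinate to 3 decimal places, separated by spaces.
after link 1: o_1 = (-4.0000, 0.0000, 0.0000)
after link 2: o_2 = (-4.0000, 3.0000, -3.0000)
after link 3: o_3 = (-4.0000, 4.0000, -3.0000)
after link 4: o_4 = (-2.0000, 4.0000, -3.0000)

-2.000 4.000 -3.000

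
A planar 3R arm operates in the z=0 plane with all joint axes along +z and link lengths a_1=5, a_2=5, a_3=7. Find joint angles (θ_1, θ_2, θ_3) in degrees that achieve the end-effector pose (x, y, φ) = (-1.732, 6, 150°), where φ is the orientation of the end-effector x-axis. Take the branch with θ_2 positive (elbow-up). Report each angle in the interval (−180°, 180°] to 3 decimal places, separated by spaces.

-30.000 119.999 60.001

wrist centre = target − a_3·(cos φ, sin φ) = (4.3302, 2.5000)
cos θ_2 = (25.0004−5²−5²)/(2·5·5) = -0.5000; θ_2 = 119.9994° (elbow-up)
β = atan2(2.5000,4.3302) = 29.9997°; ψ = atan2(4.3302,2.5000) = 59.9997°
θ_1 = β − ψ = -30.0000°
θ_3 = φ − θ_1 − θ_2 = 60.0006° (wrapped to (-180°,180°])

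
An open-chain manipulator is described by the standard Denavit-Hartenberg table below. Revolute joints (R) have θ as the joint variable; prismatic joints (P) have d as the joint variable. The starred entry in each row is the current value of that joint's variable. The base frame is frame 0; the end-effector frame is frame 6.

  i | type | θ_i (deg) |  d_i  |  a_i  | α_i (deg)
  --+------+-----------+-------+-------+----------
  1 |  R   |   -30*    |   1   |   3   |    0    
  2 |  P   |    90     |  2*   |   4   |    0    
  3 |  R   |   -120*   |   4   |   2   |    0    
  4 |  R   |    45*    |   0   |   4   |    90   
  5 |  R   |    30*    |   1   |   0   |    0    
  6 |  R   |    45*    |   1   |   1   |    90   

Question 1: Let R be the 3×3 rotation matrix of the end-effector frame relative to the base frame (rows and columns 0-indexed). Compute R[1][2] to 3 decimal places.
-0.250

End-effector z-axis (col 2 of R) = (0.9330,-0.2500,-0.2588)
R[1][2] = -0.2500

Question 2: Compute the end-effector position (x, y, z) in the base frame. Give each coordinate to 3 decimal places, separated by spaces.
9.194 -2.802 7.966

after link 1: o_1 = (2.5981, -1.5000, 1.0000)
after link 2: o_2 = (4.5981, 1.9641, 3.0000)
after link 3: o_3 = (5.5981, 0.2321, 7.0000)
after link 4: o_4 = (9.4618, -0.8032, 7.0000)
after link 5: o_5 = (9.2030, -1.7692, 7.0000)
after link 6: o_6 = (9.1941, -2.8021, 7.9659)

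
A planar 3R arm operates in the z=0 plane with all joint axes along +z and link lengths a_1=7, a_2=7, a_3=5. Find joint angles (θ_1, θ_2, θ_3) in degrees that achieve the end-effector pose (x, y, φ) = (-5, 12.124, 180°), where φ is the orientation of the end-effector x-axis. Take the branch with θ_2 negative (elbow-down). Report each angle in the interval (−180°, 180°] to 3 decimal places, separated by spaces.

120.003 -60.006 120.003

wrist centre = target − a_3·(cos φ, sin φ) = (0.0000, 12.1240)
cos θ_2 = (146.9914−7²−7²)/(2·7·7) = 0.4999; θ_2 = -60.0058° (elbow-down)
β = atan2(12.1240,0.0000) = 90.0000°; ψ = atan2(-6.0625,10.4994) = -30.0029°
θ_1 = β − ψ = 120.0029°
θ_3 = φ − θ_1 − θ_2 = 120.0029° (wrapped to (-180°,180°])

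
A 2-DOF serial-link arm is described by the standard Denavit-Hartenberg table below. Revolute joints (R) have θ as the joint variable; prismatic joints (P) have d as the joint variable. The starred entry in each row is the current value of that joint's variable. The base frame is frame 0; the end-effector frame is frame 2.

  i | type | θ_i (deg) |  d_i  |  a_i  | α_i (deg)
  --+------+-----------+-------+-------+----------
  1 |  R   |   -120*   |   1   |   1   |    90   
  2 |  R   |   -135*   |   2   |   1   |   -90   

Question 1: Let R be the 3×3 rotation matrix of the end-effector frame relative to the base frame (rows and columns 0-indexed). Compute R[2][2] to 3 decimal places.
End-effector z-axis (col 2 of R) = (-0.3536,-0.6124,-0.7071)
R[2][2] = -0.7071

-0.707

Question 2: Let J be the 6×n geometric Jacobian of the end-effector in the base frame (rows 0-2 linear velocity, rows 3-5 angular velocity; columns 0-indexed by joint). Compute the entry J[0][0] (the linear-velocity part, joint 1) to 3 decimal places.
axis z_0 = ẑ; lever o_n−o_0 = (-1.8785,0.7463,0.2929)
cross product → J_v[:, 0] = (-0.7463,-1.8785,0.0000)
J_ω[:, 0] = z_0
entry J[0][0] = -0.7463

-0.746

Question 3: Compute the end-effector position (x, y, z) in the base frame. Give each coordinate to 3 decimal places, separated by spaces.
-1.878 0.746 0.293

after link 1: o_1 = (-0.5000, -0.8660, 1.0000)
after link 2: o_2 = (-1.8785, 0.7463, 0.2929)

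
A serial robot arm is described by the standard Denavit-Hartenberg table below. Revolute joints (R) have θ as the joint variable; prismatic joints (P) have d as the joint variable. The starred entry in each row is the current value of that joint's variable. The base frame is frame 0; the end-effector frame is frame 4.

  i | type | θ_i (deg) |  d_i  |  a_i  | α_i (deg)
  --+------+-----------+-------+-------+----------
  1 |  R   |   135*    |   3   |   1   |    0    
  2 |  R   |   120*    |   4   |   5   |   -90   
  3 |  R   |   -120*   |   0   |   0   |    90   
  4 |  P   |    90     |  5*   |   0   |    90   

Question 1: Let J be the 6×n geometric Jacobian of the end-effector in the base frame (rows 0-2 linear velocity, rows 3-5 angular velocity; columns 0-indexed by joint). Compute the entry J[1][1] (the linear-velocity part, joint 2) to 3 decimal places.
-0.173

axis z_1 = (0.0000,0.0000,1.0000); lever o_n−o_1 = (-0.1734,-0.6470,1.5000)
cross product → J_v[:, 1] = (0.6470,-0.1734,0.0000)
J_ω[:, 1] = z_1
entry J[1][1] = -0.1734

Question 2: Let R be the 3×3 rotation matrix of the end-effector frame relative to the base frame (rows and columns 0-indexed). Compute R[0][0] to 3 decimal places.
End-effector x-axis (col 0 of R) = (0.9659,-0.2588,0.0000)
R[0][0] = 0.9659

0.966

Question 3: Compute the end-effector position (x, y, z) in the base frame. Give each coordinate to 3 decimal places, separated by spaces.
-0.880 0.060 4.500

after link 1: o_1 = (-0.7071, 0.7071, 3.0000)
after link 2: o_2 = (-2.0012, -4.1225, 7.0000)
after link 3: o_3 = (-2.0012, -4.1225, 7.0000)
after link 4: o_4 = (-0.8805, 0.0601, 4.5000)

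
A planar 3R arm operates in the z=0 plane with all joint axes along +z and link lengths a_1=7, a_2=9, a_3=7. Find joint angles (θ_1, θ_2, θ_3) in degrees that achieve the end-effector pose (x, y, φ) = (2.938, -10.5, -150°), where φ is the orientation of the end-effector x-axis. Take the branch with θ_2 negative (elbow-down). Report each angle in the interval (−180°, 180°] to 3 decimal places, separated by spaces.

14.250 -89.999 -74.251

wrist centre = target − a_3·(cos φ, sin φ) = (9.0002, -7.0000)
cos θ_2 = (130.0032−7²−9²)/(2·7·9) = 0.0000; θ_2 = -89.9985° (elbow-down)
β = atan2(-7.0000,9.0002) = -37.8744°; ψ = atan2(-9.0000,7.0002) = -52.1241°
θ_1 = β − ψ = 14.2497°
θ_3 = φ − θ_1 − θ_2 = -74.2511° (wrapped to (-180°,180°])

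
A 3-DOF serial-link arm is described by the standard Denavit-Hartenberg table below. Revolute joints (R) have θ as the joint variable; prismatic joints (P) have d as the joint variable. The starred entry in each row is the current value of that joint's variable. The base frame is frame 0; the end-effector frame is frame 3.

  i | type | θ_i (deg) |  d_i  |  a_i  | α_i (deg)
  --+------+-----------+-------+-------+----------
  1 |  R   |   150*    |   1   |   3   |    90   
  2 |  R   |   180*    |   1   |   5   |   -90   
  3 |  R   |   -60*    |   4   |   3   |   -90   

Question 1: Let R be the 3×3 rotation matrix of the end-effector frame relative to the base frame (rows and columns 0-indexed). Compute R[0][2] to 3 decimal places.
0.500

End-effector z-axis (col 2 of R) = (0.5000,-0.8660,-0.0000)
R[0][2] = 0.5000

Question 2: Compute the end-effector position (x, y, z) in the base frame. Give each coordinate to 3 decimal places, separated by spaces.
after link 1: o_1 = (-2.5981, 1.5000, 1.0000)
after link 2: o_2 = (2.2321, -0.1340, 1.0000)
after link 3: o_3 = (4.8301, 1.3660, -3.0000)

4.830 1.366 -3.000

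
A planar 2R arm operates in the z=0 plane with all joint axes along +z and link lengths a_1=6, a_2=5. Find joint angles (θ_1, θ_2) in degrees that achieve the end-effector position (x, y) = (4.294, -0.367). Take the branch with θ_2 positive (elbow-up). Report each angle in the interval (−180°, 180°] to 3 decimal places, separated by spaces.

-60.007 135.001

cos θ_2 = (18.5731−6²−5²)/(2·6·5) = -0.7071; θ_2 = 135.0006° (elbow-up)
β = atan2(-0.3670,4.2940) = -4.8851°; ψ = atan2(3.5355,2.4644) = 55.1215°
θ_1 = β − ψ = -60.0066°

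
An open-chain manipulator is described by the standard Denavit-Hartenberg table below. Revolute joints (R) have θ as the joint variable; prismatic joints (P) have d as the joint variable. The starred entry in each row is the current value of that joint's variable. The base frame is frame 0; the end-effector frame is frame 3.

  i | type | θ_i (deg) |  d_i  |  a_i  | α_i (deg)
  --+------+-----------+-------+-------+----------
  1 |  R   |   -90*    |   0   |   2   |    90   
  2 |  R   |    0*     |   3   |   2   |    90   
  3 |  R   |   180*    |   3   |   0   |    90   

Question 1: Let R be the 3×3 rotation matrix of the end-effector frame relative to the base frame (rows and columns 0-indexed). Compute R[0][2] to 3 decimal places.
-1.000

End-effector z-axis (col 2 of R) = (-1.0000,-0.0000,0.0000)
R[0][2] = -1.0000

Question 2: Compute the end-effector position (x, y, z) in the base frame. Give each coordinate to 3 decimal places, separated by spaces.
-3.000 -4.000 -3.000

after link 1: o_1 = (0.0000, -2.0000, 0.0000)
after link 2: o_2 = (-3.0000, -4.0000, 0.0000)
after link 3: o_3 = (-3.0000, -4.0000, -3.0000)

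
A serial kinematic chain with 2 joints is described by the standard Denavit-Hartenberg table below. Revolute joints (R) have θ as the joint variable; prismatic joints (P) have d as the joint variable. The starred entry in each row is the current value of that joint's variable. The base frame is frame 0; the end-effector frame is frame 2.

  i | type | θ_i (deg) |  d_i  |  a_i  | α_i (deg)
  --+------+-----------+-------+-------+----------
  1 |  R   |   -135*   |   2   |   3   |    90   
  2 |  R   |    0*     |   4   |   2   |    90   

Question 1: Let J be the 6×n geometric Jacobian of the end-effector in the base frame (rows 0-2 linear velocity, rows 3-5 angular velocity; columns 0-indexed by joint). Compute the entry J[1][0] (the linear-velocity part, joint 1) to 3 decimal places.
axis z_0 = ẑ; lever o_n−o_0 = (-6.3640,-0.7071,2.0000)
cross product → J_v[:, 0] = (0.7071,-6.3640,0.0000)
J_ω[:, 0] = z_0
entry J[1][0] = -6.3640

-6.364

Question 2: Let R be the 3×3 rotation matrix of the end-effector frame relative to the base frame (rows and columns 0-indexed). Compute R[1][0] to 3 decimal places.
-0.707

End-effector x-axis (col 0 of R) = (-0.7071,-0.7071,0.0000)
R[1][0] = -0.7071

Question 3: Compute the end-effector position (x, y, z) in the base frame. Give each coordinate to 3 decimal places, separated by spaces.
-6.364 -0.707 2.000

after link 1: o_1 = (-2.1213, -2.1213, 2.0000)
after link 2: o_2 = (-6.3640, -0.7071, 2.0000)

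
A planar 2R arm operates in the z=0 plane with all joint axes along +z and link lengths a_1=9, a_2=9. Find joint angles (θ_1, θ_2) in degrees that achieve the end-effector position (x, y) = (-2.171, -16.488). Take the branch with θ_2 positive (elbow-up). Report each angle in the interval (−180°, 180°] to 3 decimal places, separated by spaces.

-119.997 44.992

cos θ_2 = (276.5674−9²−9²)/(2·9·9) = 0.7072; θ_2 = 44.9920° (elbow-up)
β = atan2(-16.4880,-2.1710) = -97.5011°; ψ = atan2(6.3631,15.3649) = 22.4960°
θ_1 = β − ψ = -119.9970°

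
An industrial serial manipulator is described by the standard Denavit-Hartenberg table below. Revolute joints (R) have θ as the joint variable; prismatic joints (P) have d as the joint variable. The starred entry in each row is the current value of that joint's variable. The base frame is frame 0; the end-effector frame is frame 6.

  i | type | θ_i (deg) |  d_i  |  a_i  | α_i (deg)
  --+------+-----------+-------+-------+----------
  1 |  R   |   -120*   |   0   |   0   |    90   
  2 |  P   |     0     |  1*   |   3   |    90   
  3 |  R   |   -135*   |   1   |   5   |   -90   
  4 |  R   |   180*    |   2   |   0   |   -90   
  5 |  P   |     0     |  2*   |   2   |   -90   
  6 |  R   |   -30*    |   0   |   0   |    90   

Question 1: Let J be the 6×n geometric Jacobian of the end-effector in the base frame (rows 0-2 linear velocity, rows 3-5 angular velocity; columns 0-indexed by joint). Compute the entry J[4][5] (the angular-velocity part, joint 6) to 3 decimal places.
0.966

axis z_5 = (-0.2588,0.9659,0.0000); lever o_n−o_5 = (0.0000,0.0000,0.0000)
cross product → J_v[:, 5] = (0.0000,0.0000,-0.0000)
J_ω[:, 5] = z_5
entry J[4][5] = 0.9659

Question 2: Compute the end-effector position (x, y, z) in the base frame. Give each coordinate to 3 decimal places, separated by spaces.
1.049 -3.253 -3.000

after link 1: o_1 = (0.0000, 0.0000, 0.0000)
after link 2: o_2 = (-2.3660, -2.0981, 0.0000)
after link 3: o_3 = (2.4636, -0.8040, -1.0000)
after link 4: o_4 = (2.9812, -2.7358, -1.0000)
after link 5: o_5 = (1.0494, -3.2535, -3.0000)
after link 6: o_6 = (1.0494, -3.2535, -3.0000)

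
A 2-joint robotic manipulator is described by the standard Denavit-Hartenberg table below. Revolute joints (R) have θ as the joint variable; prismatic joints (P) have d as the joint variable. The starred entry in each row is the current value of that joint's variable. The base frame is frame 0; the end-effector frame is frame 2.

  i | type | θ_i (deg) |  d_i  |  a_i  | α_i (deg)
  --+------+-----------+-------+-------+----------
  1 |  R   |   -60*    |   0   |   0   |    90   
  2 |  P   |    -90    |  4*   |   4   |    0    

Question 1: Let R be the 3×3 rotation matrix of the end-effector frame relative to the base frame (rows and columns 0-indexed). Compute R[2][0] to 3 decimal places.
-1.000

End-effector x-axis (col 0 of R) = (-0.0000,-0.0000,-1.0000)
R[2][0] = -1.0000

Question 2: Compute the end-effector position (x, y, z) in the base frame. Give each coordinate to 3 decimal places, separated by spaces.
-3.464 -2.000 -4.000

after link 1: o_1 = (0.0000, 0.0000, 0.0000)
after link 2: o_2 = (-3.4641, -2.0000, -4.0000)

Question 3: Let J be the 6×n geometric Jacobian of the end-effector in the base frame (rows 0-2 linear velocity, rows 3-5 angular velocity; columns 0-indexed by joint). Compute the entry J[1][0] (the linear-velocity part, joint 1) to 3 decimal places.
-3.464

axis z_0 = ẑ; lever o_n−o_0 = (-3.4641,-2.0000,-4.0000)
cross product → J_v[:, 0] = (2.0000,-3.4641,0.0000)
J_ω[:, 0] = z_0
entry J[1][0] = -3.4641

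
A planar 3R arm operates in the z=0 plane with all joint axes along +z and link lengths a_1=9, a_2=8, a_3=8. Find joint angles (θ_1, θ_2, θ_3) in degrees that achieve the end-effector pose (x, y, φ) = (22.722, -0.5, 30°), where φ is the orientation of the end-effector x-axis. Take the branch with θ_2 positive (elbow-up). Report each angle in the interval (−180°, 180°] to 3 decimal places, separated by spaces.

wrist centre = target − a_3·(cos φ, sin φ) = (15.7938, -4.5000)
cos θ_2 = (269.6940−9²−8²)/(2·9·8) = 0.8659; θ_2 = 30.0109° (elbow-up)
β = atan2(-4.5000,15.7938) = -15.9034°; ψ = atan2(4.0013,15.9274) = 14.1021°
θ_1 = β − ψ = -30.0055°
θ_3 = φ − θ_1 − θ_2 = 29.9946° (wrapped to (-180°,180°])

-30.005 30.011 29.995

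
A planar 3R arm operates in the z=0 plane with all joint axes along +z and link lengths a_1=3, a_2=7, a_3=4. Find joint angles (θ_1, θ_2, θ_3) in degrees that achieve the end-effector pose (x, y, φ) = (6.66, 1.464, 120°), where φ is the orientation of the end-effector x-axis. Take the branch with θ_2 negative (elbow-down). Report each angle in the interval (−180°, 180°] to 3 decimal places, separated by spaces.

30.004 -60.006 150.003

wrist centre = target − a_3·(cos φ, sin φ) = (8.6600, -2.0001)
cos θ_2 = (78.9960−3²−7²)/(2·3·7) = 0.4999; θ_2 = -60.0063° (elbow-down)
β = atan2(-2.0001,8.6600) = -13.0049°; ψ = atan2(-6.0626,6.4993) = -43.0086°
θ_1 = β − ψ = 30.0037°
θ_3 = φ − θ_1 − θ_2 = 150.0026° (wrapped to (-180°,180°])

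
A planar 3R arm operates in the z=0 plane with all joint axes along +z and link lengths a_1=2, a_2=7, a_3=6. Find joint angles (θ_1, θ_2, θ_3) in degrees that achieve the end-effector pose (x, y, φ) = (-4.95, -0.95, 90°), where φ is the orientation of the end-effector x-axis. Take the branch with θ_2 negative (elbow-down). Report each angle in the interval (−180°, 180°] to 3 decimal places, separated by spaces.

wrist centre = target − a_3·(cos φ, sin φ) = (-4.9500, -6.9500)
cos θ_2 = (72.8050−2²−7²)/(2·2·7) = 0.7073; θ_2 = -44.9826° (elbow-down)
β = atan2(-6.9500,-4.9500) = -125.4596°; ψ = atan2(-4.9482,6.9513) = -35.4451°
θ_1 = β − ψ = -90.0145°
θ_3 = φ − θ_1 − θ_2 = -135.0029° (wrapped to (-180°,180°])

-90.014 -44.983 -135.003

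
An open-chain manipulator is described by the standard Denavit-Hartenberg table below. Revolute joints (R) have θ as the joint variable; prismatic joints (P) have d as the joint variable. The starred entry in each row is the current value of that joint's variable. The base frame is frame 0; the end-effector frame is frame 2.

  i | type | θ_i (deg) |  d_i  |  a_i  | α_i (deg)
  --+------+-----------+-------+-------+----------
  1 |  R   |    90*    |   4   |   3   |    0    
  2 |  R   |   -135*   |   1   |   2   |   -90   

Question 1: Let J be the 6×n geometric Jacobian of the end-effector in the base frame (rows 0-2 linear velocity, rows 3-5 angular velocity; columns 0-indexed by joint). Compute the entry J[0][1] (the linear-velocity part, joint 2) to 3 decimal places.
1.414

axis z_1 = (0.0000,0.0000,1.0000); lever o_n−o_1 = (1.4142,-1.4142,1.0000)
cross product → J_v[:, 1] = (1.4142,1.4142,-0.0000)
J_ω[:, 1] = z_1
entry J[0][1] = 1.4142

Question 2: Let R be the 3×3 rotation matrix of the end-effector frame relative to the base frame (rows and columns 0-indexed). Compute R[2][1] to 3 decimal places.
End-effector y-axis (col 1 of R) = (0.0000,0.0000,-1.0000)
R[2][1] = -1.0000

-1.000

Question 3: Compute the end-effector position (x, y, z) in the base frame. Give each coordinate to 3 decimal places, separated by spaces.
after link 1: o_1 = (0.0000, 3.0000, 4.0000)
after link 2: o_2 = (1.4142, 1.5858, 5.0000)

1.414 1.586 5.000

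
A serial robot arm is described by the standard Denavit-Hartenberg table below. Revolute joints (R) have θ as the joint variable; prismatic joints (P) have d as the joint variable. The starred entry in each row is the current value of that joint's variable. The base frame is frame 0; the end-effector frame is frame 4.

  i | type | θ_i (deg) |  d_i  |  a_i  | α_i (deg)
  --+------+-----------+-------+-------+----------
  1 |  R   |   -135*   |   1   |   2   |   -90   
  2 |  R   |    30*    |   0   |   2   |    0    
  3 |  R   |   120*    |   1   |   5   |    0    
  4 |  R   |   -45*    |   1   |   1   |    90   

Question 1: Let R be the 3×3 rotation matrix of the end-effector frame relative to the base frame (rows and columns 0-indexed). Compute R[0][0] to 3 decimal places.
0.183

End-effector x-axis (col 0 of R) = (0.1830,0.1830,-0.9659)
R[0][0] = 0.1830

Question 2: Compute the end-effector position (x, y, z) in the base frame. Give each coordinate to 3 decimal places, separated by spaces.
after link 1: o_1 = (-1.4142, -1.4142, 1.0000)
after link 2: o_2 = (-2.6390, -2.6390, 0.0000)
after link 3: o_3 = (1.1300, -0.2842, -2.5000)
after link 4: o_4 = (2.0201, -0.8083, -3.4659)

2.020 -0.808 -3.466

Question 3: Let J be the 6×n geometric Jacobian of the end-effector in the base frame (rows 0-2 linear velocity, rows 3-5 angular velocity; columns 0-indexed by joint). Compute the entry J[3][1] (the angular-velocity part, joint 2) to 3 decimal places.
axis z_1 = (0.7071,-0.7071,0.0000); lever o_n−o_1 = (3.4343,0.6059,-4.4659)
cross product → J_v[:, 1] = (3.1579,3.1579,2.8569)
J_ω[:, 1] = z_1
entry J[3][1] = 0.7071

0.707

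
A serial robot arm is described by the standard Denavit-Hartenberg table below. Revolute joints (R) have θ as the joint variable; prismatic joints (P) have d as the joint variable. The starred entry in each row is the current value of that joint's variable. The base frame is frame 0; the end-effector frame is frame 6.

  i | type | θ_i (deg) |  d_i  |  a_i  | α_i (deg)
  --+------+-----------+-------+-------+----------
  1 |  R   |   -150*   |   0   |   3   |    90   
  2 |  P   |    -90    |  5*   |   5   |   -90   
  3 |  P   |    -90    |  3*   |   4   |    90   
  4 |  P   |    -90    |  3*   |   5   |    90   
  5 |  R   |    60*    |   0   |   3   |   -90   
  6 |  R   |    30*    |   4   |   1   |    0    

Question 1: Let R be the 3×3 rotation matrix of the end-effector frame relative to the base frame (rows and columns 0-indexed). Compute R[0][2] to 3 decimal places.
End-effector z-axis (col 2 of R) = (-0.7500,-0.4330,0.5000)
R[0][2] = -0.7500

-0.750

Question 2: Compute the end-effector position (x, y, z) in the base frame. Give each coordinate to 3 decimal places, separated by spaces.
after link 1: o_1 = (-2.5981, -1.5000, 0.0000)
after link 2: o_2 = (-5.0981, 2.8301, -5.0000)
after link 3: o_3 = (-9.6962, 4.7942, -5.0000)
after link 4: o_4 = (-5.3660, 7.2942, -2.0000)
after link 5: o_5 = (-4.0670, 8.0442, 0.5981)
after link 6: o_6 = (-6.9420, 6.9617, 3.3481)

-6.942 6.962 3.348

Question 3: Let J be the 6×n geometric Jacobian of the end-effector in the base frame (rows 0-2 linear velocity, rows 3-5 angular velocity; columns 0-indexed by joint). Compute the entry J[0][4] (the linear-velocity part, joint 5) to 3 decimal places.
-4.632

axis z_4 = (0.5000,-0.8660,0.0000); lever o_n−o_4 = (-1.5760,-0.3325,5.3481)
cross product → J_v[:, 4] = (-4.6316,-2.6740,-1.5311)
J_ω[:, 4] = z_4
entry J[0][4] = -4.6316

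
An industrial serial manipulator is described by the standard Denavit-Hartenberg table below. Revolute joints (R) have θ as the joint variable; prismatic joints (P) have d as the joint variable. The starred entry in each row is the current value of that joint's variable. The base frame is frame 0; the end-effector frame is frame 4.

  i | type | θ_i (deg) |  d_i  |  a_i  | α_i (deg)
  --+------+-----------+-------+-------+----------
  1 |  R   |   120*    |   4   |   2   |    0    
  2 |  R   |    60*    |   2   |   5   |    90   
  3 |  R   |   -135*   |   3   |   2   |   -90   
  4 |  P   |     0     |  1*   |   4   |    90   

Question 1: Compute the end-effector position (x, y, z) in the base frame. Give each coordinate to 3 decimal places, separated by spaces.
after link 1: o_1 = (-1.0000, 1.7321, 4.0000)
after link 2: o_2 = (-6.0000, 1.7321, 6.0000)
after link 3: o_3 = (-4.5858, 4.7321, 4.5858)
after link 4: o_4 = (-2.4645, 4.7321, 1.0503)

-2.464 4.732 1.050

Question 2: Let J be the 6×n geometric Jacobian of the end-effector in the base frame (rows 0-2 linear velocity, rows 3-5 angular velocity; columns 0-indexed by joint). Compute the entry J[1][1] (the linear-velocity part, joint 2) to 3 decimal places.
axis z_1 = (0.0000,0.0000,1.0000); lever o_n−o_1 = (-1.4645,3.0000,-2.9497)
cross product → J_v[:, 1] = (-3.0000,-1.4645,0.0000)
J_ω[:, 1] = z_1
entry J[1][1] = -1.4645

-1.464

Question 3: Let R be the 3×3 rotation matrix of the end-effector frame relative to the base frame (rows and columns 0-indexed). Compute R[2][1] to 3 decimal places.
End-effector y-axis (col 1 of R) = (-0.7071,0.0000,-0.7071)
R[2][1] = -0.7071

-0.707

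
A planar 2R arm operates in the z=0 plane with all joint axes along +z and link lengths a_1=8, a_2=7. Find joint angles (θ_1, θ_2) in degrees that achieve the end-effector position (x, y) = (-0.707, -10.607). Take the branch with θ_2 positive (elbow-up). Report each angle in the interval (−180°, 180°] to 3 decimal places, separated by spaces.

cos θ_2 = (113.0083−8²−7²)/(2·8·7) = 0.0001; θ_2 = 89.9958° (elbow-up)
β = atan2(-10.6070,-0.7070) = -93.8134°; ψ = atan2(7.0000,8.0005) = 41.1841°
θ_1 = β − ψ = -134.9974°

-134.997 89.996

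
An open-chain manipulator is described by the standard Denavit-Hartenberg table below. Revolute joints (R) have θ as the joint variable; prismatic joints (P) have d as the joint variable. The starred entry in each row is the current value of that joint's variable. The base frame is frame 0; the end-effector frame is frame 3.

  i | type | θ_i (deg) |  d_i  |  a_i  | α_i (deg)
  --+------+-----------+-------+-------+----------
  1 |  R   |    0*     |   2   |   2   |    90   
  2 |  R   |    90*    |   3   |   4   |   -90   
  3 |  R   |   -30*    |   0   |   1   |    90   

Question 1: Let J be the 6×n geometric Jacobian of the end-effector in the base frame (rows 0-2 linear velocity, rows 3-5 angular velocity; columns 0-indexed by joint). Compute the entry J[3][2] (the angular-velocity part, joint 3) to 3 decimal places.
axis z_2 = (-1.0000,-0.0000,0.0000); lever o_n−o_2 = (0.0000,-0.5000,0.8660)
cross product → J_v[:, 2] = (-0.0000,0.8660,0.5000)
J_ω[:, 2] = z_2
entry J[3][2] = -1.0000

-1.000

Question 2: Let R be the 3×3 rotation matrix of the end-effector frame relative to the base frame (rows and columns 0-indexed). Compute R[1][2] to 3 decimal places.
-0.866

End-effector z-axis (col 2 of R) = (-0.0000,-0.8660,-0.5000)
R[1][2] = -0.8660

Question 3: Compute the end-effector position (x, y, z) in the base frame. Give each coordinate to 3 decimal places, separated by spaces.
2.000 -3.500 6.866

after link 1: o_1 = (2.0000, 0.0000, 2.0000)
after link 2: o_2 = (2.0000, -3.0000, 6.0000)
after link 3: o_3 = (2.0000, -3.5000, 6.8660)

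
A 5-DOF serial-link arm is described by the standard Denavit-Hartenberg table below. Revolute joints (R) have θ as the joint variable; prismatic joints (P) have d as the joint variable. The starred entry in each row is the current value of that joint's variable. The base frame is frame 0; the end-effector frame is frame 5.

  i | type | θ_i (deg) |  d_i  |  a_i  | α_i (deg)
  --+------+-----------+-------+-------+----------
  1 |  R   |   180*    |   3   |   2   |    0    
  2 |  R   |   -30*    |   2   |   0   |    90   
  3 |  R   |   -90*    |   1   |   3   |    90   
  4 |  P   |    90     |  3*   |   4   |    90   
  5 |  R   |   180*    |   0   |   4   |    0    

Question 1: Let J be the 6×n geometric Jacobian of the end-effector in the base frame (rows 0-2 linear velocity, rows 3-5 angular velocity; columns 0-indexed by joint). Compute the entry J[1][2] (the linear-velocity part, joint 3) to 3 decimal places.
1.500

axis z_2 = (0.5000,0.8660,0.0000); lever o_n−o_2 = (3.0981,-0.6340,-3.0000)
cross product → J_v[:, 2] = (-2.5981,1.5000,-3.0000)
J_ω[:, 2] = z_2
entry J[1][2] = 1.5000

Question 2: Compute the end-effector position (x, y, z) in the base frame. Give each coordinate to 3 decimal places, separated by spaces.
after link 1: o_1 = (-2.0000, 0.0000, 3.0000)
after link 2: o_2 = (-2.0000, 0.0000, 5.0000)
after link 3: o_3 = (-1.5000, 0.8660, 2.0000)
after link 4: o_4 = (3.0981, 2.8301, 2.0000)
after link 5: o_5 = (1.0981, -0.6340, 2.0000)

1.098 -0.634 2.000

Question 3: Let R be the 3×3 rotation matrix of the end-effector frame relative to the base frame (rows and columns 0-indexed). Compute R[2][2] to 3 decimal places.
-1.000

End-effector z-axis (col 2 of R) = (0.0000,0.0000,-1.0000)
R[2][2] = -1.0000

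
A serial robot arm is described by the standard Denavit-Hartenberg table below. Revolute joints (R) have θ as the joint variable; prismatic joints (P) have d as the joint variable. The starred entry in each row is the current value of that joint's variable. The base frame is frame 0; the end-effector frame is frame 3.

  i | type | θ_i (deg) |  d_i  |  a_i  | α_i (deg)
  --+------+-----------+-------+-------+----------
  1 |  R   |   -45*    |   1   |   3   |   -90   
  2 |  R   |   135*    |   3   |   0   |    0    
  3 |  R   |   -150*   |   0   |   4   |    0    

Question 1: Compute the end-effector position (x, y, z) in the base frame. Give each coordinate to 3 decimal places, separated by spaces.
after link 1: o_1 = (2.1213, -2.1213, 1.0000)
after link 2: o_2 = (4.2426, 0.0000, 1.0000)
after link 3: o_3 = (6.9747, -2.7321, 2.0353)

6.975 -2.732 2.035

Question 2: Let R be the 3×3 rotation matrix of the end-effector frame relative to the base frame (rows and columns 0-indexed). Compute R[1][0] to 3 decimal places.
-0.683

End-effector x-axis (col 0 of R) = (0.6830,-0.6830,0.2588)
R[1][0] = -0.6830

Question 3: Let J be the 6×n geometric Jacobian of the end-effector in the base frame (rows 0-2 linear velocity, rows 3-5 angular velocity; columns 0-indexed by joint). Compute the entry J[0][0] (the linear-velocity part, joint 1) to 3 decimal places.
axis z_0 = ẑ; lever o_n−o_0 = (6.9747,-2.7321,2.0353)
cross product → J_v[:, 0] = (2.7321,6.9747,-0.0000)
J_ω[:, 0] = z_0
entry J[0][0] = 2.7321

2.732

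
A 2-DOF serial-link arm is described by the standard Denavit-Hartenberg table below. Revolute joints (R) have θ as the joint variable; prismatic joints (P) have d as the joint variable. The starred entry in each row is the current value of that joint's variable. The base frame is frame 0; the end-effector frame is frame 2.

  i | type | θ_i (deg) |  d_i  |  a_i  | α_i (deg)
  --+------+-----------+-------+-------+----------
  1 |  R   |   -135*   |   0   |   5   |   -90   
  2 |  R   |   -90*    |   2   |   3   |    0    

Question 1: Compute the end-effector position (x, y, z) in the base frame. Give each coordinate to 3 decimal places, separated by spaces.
after link 1: o_1 = (-3.5355, -3.5355, 0.0000)
after link 2: o_2 = (-2.1213, -4.9497, 3.0000)

-2.121 -4.950 3.000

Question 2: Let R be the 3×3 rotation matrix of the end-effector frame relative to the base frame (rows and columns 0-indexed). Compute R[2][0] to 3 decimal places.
End-effector x-axis (col 0 of R) = (-0.0000,-0.0000,1.0000)
R[2][0] = 1.0000

1.000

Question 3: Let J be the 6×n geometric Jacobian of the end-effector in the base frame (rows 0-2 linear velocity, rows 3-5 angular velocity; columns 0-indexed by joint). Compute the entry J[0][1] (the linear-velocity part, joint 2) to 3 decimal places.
-2.121

axis z_1 = (0.7071,-0.7071,0.0000); lever o_n−o_1 = (1.4142,-1.4142,3.0000)
cross product → J_v[:, 1] = (-2.1213,-2.1213,-0.0000)
J_ω[:, 1] = z_1
entry J[0][1] = -2.1213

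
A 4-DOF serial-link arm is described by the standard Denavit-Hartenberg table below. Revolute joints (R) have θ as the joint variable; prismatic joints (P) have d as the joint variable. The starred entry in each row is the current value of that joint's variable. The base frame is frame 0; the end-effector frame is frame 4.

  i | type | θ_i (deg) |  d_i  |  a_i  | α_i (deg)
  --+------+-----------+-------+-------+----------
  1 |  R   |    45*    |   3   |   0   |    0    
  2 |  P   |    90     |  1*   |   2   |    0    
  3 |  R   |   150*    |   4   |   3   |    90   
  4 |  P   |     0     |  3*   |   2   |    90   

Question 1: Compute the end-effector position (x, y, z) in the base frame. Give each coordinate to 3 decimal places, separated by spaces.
-3.018 -4.192 8.000

after link 1: o_1 = (0.0000, 0.0000, 3.0000)
after link 2: o_2 = (-1.4142, 1.4142, 4.0000)
after link 3: o_3 = (-0.6378, -1.4836, 8.0000)
after link 4: o_4 = (-3.0179, -4.1919, 8.0000)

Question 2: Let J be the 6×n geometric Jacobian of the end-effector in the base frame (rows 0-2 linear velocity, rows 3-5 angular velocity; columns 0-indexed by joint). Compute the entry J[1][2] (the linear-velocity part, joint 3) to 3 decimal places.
axis z_2 = (0.0000,0.0000,1.0000); lever o_n−o_2 = (-1.6037,-5.6061,4.0000)
cross product → J_v[:, 2] = (5.6061,-1.6037,0.0000)
J_ω[:, 2] = z_2
entry J[1][2] = -1.6037

-1.604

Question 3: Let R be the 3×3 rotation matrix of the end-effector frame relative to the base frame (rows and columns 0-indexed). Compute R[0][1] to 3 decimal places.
-0.966

End-effector y-axis (col 1 of R) = (-0.9659,-0.2588,0.0000)
R[0][1] = -0.9659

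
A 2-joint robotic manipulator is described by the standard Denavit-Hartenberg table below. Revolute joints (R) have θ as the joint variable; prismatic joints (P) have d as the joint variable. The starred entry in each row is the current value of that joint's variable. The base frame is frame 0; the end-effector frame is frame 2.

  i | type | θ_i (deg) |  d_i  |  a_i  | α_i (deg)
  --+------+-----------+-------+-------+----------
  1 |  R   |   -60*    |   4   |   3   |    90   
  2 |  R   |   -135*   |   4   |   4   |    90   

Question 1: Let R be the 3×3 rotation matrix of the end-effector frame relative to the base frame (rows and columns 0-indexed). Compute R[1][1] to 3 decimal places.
-0.500

End-effector y-axis (col 1 of R) = (-0.8660,-0.5000,0.0000)
R[1][1] = -0.5000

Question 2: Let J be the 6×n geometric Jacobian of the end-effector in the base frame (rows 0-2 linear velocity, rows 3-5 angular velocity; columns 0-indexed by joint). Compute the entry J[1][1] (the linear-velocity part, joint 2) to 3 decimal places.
-2.449

axis z_1 = (-0.8660,-0.5000,0.0000); lever o_n−o_1 = (-4.8783,0.4495,-2.8284)
cross product → J_v[:, 1] = (1.4142,-2.4495,-2.8284)
J_ω[:, 1] = z_1
entry J[1][1] = -2.4495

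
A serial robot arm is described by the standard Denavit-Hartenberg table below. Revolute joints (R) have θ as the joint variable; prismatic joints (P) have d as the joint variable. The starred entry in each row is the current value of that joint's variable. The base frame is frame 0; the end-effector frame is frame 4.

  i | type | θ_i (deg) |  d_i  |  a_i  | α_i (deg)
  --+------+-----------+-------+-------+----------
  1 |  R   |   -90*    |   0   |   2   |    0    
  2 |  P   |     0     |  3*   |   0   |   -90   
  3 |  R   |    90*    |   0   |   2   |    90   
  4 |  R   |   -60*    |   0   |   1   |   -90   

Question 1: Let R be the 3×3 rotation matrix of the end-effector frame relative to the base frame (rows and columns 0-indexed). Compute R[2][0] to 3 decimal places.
End-effector x-axis (col 0 of R) = (-0.8660,-0.0000,-0.5000)
R[2][0] = -0.5000

-0.500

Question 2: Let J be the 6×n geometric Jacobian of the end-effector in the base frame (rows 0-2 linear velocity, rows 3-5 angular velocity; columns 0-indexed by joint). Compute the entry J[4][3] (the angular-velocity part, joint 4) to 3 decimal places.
axis z_3 = (0.0000,-1.0000,0.0000); lever o_n−o_3 = (-0.8660,0.0000,-0.5000)
cross product → J_v[:, 3] = (0.5000,0.0000,-0.8660)
J_ω[:, 3] = z_3
entry J[4][3] = -1.0000

-1.000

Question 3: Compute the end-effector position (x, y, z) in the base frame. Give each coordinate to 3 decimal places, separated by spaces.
after link 1: o_1 = (0.0000, -2.0000, 0.0000)
after link 2: o_2 = (0.0000, -2.0000, 3.0000)
after link 3: o_3 = (0.0000, -2.0000, 1.0000)
after link 4: o_4 = (-0.8660, -2.0000, 0.5000)

-0.866 -2.000 0.500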